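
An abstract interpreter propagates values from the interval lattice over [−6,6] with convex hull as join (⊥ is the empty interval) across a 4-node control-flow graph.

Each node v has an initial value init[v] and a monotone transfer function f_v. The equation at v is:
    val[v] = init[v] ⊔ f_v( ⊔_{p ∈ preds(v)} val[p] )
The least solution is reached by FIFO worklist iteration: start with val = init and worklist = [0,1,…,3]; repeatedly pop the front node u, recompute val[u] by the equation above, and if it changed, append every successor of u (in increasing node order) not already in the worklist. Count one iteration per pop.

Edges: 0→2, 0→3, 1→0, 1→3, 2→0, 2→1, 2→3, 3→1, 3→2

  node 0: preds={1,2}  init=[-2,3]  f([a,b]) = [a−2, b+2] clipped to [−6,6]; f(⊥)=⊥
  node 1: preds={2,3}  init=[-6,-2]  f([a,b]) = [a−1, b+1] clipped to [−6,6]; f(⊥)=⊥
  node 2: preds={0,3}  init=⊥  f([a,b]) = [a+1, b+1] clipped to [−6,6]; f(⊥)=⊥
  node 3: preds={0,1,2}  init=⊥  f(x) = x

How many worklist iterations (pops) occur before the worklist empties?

13

Worklist (13 pops):
  #1 pop 0: in=[-6,-2] → [-6,3] (was [-2,3]); enqueue []
  #2 pop 1: in=⊥ → [-6,-2] (no change)
  #3 pop 2: in=[-6,3] → [-5,4] (was ⊥); enqueue [0,1]
  #4 pop 3: in=[-6,4] → [-6,4] (was ⊥); enqueue [2]
  #5 pop 0: in=[-6,4] → [-6,6] (was [-6,3]); enqueue [3]
  #6 pop 1: in=[-6,4] → [-6,5] (was [-6,-2]); enqueue [0]
  #7 pop 2: in=[-6,6] → [-5,6] (was [-5,4]); enqueue [1]
  #8 pop 3: in=[-6,6] → [-6,6] (was [-6,4]); enqueue [2]
  #9 pop 0: in=[-6,6] → [-6,6] (no change)
  #10 pop 1: in=[-6,6] → [-6,6] (was [-6,5]); enqueue [0,3]
  #11 pop 2: in=[-6,6] → [-5,6] (no change)
  #12 pop 0: in=[-6,6] → [-6,6] (no change)
  #13 pop 3: in=[-6,6] → [-6,6] (no change)

Fixpoint:
  val[0] = [-6,6]
  val[1] = [-6,6]
  val[2] = [-5,6]
  val[3] = [-6,6]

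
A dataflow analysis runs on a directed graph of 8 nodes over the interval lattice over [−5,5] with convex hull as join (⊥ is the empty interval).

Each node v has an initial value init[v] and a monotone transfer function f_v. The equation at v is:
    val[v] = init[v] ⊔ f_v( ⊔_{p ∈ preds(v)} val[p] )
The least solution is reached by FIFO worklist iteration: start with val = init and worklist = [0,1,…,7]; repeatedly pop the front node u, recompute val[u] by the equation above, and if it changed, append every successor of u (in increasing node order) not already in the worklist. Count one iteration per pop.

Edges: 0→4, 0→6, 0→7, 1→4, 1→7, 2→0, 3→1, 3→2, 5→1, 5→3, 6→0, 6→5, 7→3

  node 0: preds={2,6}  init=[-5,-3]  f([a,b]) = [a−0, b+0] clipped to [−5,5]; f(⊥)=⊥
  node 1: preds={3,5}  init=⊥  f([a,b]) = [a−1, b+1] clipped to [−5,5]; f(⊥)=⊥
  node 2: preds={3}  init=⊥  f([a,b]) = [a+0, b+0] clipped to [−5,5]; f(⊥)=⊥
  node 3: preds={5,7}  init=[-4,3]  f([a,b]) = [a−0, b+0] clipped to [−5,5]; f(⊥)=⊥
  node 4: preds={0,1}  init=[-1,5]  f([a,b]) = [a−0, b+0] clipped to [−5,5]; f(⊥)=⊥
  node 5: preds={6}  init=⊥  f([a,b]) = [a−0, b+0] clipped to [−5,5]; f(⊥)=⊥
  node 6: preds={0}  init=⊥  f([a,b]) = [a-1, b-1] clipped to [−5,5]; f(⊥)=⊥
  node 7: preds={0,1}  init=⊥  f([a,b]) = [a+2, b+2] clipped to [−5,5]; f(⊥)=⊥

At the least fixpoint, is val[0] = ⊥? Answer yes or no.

Iteration log — 27 steps:
  step 1. node 0  ⊔preds=⊥  new=[-5,-3]  stable
  step 2. node 1  ⊔preds=[-4,3]  new=[-5,4]  old=⊥  +wl: 
  step 3. node 2  ⊔preds=[-4,3]  new=[-4,3]  old=⊥  +wl: 0
  step 4. node 3  ⊔preds=⊥  new=[-4,3]  stable
  step 5. node 4  ⊔preds=[-5,4]  new=[-5,5]  old=[-1,5]  +wl: 
  step 6. node 5  ⊔preds=⊥  new=⊥  stable
  step 7. node 6  ⊔preds=[-5,-3]  new=[-5,-4]  old=⊥  +wl: 5
  step 8. node 7  ⊔preds=[-5,4]  new=[-3,5]  old=⊥  +wl: 3
  step 9. node 0  ⊔preds=[-5,3]  new=[-5,3]  old=[-5,-3]  +wl: 4,6,7
  step 10. node 5  ⊔preds=[-5,-4]  new=[-5,-4]  old=⊥  +wl: 1
  step 11. node 3  ⊔preds=[-5,5]  new=[-5,5]  old=[-4,3]  +wl: 2
  step 12. node 4  ⊔preds=[-5,4]  new=[-5,5]  stable
  step 13. node 6  ⊔preds=[-5,3]  new=[-5,2]  old=[-5,-4]  +wl: 0,5
  step 14. node 7  ⊔preds=[-5,4]  new=[-3,5]  stable
  step 15. node 1  ⊔preds=[-5,5]  new=[-5,5]  old=[-5,4]  +wl: 4,7
  step 16. node 2  ⊔preds=[-5,5]  new=[-5,5]  old=[-4,3]  +wl: 
  step 17. node 0  ⊔preds=[-5,5]  new=[-5,5]  old=[-5,3]  +wl: 6
  step 18. node 5  ⊔preds=[-5,2]  new=[-5,2]  old=[-5,-4]  +wl: 1,3
  step 19. node 4  ⊔preds=[-5,5]  new=[-5,5]  stable
  step 20. node 7  ⊔preds=[-5,5]  new=[-3,5]  stable
  step 21. node 6  ⊔preds=[-5,5]  new=[-5,4]  old=[-5,2]  +wl: 0,5
  step 22. node 1  ⊔preds=[-5,5]  new=[-5,5]  stable
  step 23. node 3  ⊔preds=[-5,5]  new=[-5,5]  stable
  step 24. node 0  ⊔preds=[-5,5]  new=[-5,5]  stable
  step 25. node 5  ⊔preds=[-5,4]  new=[-5,4]  old=[-5,2]  +wl: 1,3
  step 26. node 1  ⊔preds=[-5,5]  new=[-5,5]  stable
  step 27. node 3  ⊔preds=[-5,5]  new=[-5,5]  stable

Least fixpoint reached:
  node 0: [-5,5]
  node 1: [-5,5]
  node 2: [-5,5]
  node 3: [-5,5]
  node 4: [-5,5]
  node 5: [-5,4]
  node 6: [-5,4]
  node 7: [-3,5]

no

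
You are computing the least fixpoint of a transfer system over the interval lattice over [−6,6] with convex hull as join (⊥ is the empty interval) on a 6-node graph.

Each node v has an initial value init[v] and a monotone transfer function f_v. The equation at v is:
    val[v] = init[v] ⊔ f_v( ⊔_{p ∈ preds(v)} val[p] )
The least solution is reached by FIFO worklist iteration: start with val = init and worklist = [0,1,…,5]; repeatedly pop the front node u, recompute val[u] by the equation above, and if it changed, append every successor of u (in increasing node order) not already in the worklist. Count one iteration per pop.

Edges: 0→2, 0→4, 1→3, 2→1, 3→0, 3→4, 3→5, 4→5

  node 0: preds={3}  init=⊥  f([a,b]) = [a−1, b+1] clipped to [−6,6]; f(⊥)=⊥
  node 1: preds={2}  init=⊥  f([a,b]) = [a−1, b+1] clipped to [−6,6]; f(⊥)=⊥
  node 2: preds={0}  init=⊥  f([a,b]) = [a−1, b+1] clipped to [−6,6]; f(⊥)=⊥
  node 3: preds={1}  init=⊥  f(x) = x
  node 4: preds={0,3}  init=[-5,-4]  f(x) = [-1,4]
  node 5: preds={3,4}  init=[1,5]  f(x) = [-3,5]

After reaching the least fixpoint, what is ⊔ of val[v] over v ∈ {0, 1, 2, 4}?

[-5,4]

Iteration log — 6 steps:
  step 1. node 0  ⊔preds=⊥  new=⊥  stable
  step 2. node 1  ⊔preds=⊥  new=⊥  stable
  step 3. node 2  ⊔preds=⊥  new=⊥  stable
  step 4. node 3  ⊔preds=⊥  new=⊥  stable
  step 5. node 4  ⊔preds=⊥  new=[-5,4]  old=[-5,-4]  +wl: 
  step 6. node 5  ⊔preds=[-5,4]  new=[-3,5]  old=[1,5]  +wl: 

Least fixpoint reached:
  node 0: ⊥
  node 1: ⊥
  node 2: ⊥
  node 3: ⊥
  node 4: [-5,4]
  node 5: [-3,5]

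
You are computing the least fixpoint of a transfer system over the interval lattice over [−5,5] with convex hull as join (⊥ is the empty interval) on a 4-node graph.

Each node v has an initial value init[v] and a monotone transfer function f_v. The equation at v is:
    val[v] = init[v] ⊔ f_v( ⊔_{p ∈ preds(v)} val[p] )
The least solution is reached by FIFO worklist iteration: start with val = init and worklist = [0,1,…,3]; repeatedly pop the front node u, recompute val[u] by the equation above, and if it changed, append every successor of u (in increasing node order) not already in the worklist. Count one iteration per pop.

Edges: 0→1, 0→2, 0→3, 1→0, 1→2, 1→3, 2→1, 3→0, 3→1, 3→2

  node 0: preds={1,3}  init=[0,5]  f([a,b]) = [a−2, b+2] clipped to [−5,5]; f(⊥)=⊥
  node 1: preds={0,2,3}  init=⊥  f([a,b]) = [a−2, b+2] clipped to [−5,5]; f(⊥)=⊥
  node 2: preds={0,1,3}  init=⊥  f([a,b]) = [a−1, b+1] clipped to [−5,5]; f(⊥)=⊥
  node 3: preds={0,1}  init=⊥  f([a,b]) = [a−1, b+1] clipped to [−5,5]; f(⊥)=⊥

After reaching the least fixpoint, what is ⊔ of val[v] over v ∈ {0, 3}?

[-5,5]

Iteration log — 11 steps:
  step 1. node 0  ⊔preds=⊥  new=[0,5]  stable
  step 2. node 1  ⊔preds=[0,5]  new=[-2,5]  old=⊥  +wl: 0
  step 3. node 2  ⊔preds=[-2,5]  new=[-3,5]  old=⊥  +wl: 1
  step 4. node 3  ⊔preds=[-2,5]  new=[-3,5]  old=⊥  +wl: 2
  step 5. node 0  ⊔preds=[-3,5]  new=[-5,5]  old=[0,5]  +wl: 3
  step 6. node 1  ⊔preds=[-5,5]  new=[-5,5]  old=[-2,5]  +wl: 0
  step 7. node 2  ⊔preds=[-5,5]  new=[-5,5]  old=[-3,5]  +wl: 1
  step 8. node 3  ⊔preds=[-5,5]  new=[-5,5]  old=[-3,5]  +wl: 2
  step 9. node 0  ⊔preds=[-5,5]  new=[-5,5]  stable
  step 10. node 1  ⊔preds=[-5,5]  new=[-5,5]  stable
  step 11. node 2  ⊔preds=[-5,5]  new=[-5,5]  stable

Least fixpoint reached:
  node 0: [-5,5]
  node 1: [-5,5]
  node 2: [-5,5]
  node 3: [-5,5]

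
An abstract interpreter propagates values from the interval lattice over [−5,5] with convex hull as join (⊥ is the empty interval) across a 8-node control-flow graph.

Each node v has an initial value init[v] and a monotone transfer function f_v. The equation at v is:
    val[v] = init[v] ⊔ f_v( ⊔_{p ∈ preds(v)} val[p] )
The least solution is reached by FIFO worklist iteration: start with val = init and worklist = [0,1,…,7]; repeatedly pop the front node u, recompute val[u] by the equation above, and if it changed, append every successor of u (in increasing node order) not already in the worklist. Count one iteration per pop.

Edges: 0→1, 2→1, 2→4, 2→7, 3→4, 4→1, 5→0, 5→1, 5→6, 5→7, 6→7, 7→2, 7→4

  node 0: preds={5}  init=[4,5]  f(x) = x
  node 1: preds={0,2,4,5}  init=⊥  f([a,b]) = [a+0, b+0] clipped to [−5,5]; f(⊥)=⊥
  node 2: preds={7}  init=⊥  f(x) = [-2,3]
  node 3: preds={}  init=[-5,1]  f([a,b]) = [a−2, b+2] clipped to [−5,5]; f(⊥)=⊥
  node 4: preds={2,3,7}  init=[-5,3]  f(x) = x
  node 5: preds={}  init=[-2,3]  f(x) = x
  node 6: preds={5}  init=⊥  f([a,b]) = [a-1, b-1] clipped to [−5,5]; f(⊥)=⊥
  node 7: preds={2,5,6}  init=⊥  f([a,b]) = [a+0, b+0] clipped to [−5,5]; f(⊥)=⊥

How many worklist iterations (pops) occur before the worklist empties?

Trace (11 dequeues):
  [1] u=0 | in [-2,3] | out [-2,5] | prev [4,5] | push {}
  [2] u=1 | in [-5,5] | out [-5,5] | prev ⊥ | push {}
  [3] u=2 | in ⊥ | out [-2,3] | prev ⊥ | push {1}
  [4] u=3 | in ⊥ | out [-5,1] | ==
  [5] u=4 | in [-5,3] | out [-5,3] | ==
  [6] u=5 | in ⊥ | out [-2,3] | ==
  [7] u=6 | in [-2,3] | out [-3,2] | prev ⊥ | push {}
  [8] u=7 | in [-3,3] | out [-3,3] | prev ⊥ | push {2,4}
  [9] u=1 | in [-5,5] | out [-5,5] | ==
  [10] u=2 | in [-3,3] | out [-2,3] | ==
  [11] u=4 | in [-5,3] | out [-5,3] | ==

Converged values:
  [0] [-2,5]
  [1] [-5,5]
  [2] [-2,3]
  [3] [-5,1]
  [4] [-5,3]
  [5] [-2,3]
  [6] [-3,2]
  [7] [-3,3]

11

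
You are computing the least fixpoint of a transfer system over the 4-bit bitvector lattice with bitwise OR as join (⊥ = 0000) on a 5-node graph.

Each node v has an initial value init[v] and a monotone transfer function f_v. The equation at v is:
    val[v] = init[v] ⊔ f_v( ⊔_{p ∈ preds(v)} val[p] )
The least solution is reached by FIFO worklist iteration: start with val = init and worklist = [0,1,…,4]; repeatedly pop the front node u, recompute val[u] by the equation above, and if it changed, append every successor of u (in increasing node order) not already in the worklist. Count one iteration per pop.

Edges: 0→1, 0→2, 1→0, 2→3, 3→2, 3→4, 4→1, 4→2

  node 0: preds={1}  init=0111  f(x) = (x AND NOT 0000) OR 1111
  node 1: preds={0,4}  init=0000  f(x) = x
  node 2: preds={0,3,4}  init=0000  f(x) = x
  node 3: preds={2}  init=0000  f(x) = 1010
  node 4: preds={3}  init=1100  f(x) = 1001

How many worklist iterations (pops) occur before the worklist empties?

Iteration log — 8 steps:
  step 1. node 0  ⊔preds=0000  new=1111  old=0111  +wl: 
  step 2. node 1  ⊔preds=1111  new=1111  old=0000  +wl: 0
  step 3. node 2  ⊔preds=1111  new=1111  old=0000  +wl: 
  step 4. node 3  ⊔preds=1111  new=1010  old=0000  +wl: 2
  step 5. node 4  ⊔preds=1010  new=1101  old=1100  +wl: 1
  step 6. node 0  ⊔preds=1111  new=1111  stable
  step 7. node 2  ⊔preds=1111  new=1111  stable
  step 8. node 1  ⊔preds=1111  new=1111  stable

Least fixpoint reached:
  node 0: 1111
  node 1: 1111
  node 2: 1111
  node 3: 1010
  node 4: 1101

8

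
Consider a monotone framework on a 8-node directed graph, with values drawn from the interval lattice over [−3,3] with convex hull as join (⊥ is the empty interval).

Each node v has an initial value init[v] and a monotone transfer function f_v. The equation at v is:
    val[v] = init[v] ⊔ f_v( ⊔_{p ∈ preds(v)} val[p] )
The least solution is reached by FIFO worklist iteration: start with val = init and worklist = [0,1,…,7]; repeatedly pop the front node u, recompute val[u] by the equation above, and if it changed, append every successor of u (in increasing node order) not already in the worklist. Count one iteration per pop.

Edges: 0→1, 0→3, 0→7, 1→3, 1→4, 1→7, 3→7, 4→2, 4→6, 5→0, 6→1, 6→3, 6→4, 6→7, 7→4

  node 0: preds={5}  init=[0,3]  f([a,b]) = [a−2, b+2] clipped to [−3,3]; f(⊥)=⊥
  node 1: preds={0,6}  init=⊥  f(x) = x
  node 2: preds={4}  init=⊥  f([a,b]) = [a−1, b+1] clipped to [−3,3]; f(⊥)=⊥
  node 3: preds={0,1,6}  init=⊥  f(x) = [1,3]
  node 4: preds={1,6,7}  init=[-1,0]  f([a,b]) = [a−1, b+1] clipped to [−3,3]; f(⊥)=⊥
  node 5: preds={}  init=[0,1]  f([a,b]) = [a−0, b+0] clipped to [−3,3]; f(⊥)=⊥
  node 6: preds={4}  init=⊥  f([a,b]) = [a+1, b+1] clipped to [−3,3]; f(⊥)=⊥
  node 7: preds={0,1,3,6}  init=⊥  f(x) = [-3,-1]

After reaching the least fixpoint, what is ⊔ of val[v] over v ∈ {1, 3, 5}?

Iteration log — 12 steps:
  step 1. node 0  ⊔preds=[0,1]  new=[-2,3]  old=[0,3]  +wl: 
  step 2. node 1  ⊔preds=[-2,3]  new=[-2,3]  old=⊥  +wl: 
  step 3. node 2  ⊔preds=[-1,0]  new=[-2,1]  old=⊥  +wl: 
  step 4. node 3  ⊔preds=[-2,3]  new=[1,3]  old=⊥  +wl: 
  step 5. node 4  ⊔preds=[-2,3]  new=[-3,3]  old=[-1,0]  +wl: 2
  step 6. node 5  ⊔preds=⊥  new=[0,1]  stable
  step 7. node 6  ⊔preds=[-3,3]  new=[-2,3]  old=⊥  +wl: 1,3,4
  step 8. node 7  ⊔preds=[-2,3]  new=[-3,-1]  old=⊥  +wl: 
  step 9. node 2  ⊔preds=[-3,3]  new=[-3,3]  old=[-2,1]  +wl: 
  step 10. node 1  ⊔preds=[-2,3]  new=[-2,3]  stable
  step 11. node 3  ⊔preds=[-2,3]  new=[1,3]  stable
  step 12. node 4  ⊔preds=[-3,3]  new=[-3,3]  stable

Least fixpoint reached:
  node 0: [-2,3]
  node 1: [-2,3]
  node 2: [-3,3]
  node 3: [1,3]
  node 4: [-3,3]
  node 5: [0,1]
  node 6: [-2,3]
  node 7: [-3,-1]

[-2,3]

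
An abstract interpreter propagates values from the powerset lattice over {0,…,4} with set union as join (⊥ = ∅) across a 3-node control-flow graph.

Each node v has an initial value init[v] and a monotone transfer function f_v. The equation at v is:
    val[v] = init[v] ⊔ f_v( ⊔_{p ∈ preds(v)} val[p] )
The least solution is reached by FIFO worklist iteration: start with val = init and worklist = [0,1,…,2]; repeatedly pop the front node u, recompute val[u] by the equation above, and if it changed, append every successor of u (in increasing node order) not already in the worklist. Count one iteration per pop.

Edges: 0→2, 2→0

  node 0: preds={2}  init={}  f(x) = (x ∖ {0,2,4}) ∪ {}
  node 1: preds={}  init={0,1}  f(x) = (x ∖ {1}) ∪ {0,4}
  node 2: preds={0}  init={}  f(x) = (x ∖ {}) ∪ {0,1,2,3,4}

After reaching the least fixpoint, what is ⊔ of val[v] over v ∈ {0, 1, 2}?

{0,1,2,3,4}

Worklist (5 pops):
  #1 pop 0: in={} → {} (no change)
  #2 pop 1: in={} → {0,1,4} (was {0,1}); enqueue []
  #3 pop 2: in={} → {0,1,2,3,4} (was {}); enqueue [0]
  #4 pop 0: in={0,1,2,3,4} → {1,3} (was {}); enqueue [2]
  #5 pop 2: in={1,3} → {0,1,2,3,4} (no change)

Fixpoint:
  val[0] = {1,3}
  val[1] = {0,1,4}
  val[2] = {0,1,2,3,4}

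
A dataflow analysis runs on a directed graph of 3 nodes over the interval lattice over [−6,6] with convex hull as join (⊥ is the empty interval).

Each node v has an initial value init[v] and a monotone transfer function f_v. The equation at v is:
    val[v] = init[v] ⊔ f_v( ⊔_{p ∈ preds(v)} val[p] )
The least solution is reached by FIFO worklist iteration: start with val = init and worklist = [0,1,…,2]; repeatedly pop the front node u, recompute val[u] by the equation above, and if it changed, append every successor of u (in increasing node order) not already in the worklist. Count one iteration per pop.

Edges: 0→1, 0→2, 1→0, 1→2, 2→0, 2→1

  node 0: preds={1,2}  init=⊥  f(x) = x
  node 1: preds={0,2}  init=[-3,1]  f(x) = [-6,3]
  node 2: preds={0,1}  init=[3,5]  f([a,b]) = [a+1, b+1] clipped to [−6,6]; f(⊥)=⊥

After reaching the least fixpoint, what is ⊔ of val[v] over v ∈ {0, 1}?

[-6,6]

Iteration log — 6 steps:
  step 1. node 0  ⊔preds=[-3,5]  new=[-3,5]  old=⊥  +wl: 
  step 2. node 1  ⊔preds=[-3,5]  new=[-6,3]  old=[-3,1]  +wl: 0
  step 3. node 2  ⊔preds=[-6,5]  new=[-5,6]  old=[3,5]  +wl: 1
  step 4. node 0  ⊔preds=[-6,6]  new=[-6,6]  old=[-3,5]  +wl: 2
  step 5. node 1  ⊔preds=[-6,6]  new=[-6,3]  stable
  step 6. node 2  ⊔preds=[-6,6]  new=[-5,6]  stable

Least fixpoint reached:
  node 0: [-6,6]
  node 1: [-6,3]
  node 2: [-5,6]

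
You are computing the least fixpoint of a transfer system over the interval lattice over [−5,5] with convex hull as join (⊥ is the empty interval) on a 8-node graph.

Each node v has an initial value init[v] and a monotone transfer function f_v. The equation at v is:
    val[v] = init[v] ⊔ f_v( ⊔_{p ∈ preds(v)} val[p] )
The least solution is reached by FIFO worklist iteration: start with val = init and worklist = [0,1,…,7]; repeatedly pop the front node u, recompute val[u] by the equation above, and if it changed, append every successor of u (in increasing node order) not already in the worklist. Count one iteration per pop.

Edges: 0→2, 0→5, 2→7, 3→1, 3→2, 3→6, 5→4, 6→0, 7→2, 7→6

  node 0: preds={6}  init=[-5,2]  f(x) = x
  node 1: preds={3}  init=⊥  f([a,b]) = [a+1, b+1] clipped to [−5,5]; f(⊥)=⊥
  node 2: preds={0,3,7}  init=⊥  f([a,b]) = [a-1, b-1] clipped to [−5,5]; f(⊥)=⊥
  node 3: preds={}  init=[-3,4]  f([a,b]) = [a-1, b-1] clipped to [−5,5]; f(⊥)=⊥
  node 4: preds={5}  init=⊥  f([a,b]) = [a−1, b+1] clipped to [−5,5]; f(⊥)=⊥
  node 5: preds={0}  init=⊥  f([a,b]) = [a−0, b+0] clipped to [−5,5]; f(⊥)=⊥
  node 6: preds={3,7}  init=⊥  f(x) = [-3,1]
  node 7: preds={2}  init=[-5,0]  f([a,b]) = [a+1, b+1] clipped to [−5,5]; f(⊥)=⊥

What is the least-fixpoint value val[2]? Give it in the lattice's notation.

Trace (12 dequeues):
  [1] u=0 | in ⊥ | out [-5,2] | ==
  [2] u=1 | in [-3,4] | out [-2,5] | prev ⊥ | push {}
  [3] u=2 | in [-5,4] | out [-5,3] | prev ⊥ | push {}
  [4] u=3 | in ⊥ | out [-3,4] | ==
  [5] u=4 | in ⊥ | out ⊥ | ==
  [6] u=5 | in [-5,2] | out [-5,2] | prev ⊥ | push {4}
  [7] u=6 | in [-5,4] | out [-3,1] | prev ⊥ | push {0}
  [8] u=7 | in [-5,3] | out [-5,4] | prev [-5,0] | push {2,6}
  [9] u=4 | in [-5,2] | out [-5,3] | prev ⊥ | push {}
  [10] u=0 | in [-3,1] | out [-5,2] | ==
  [11] u=2 | in [-5,4] | out [-5,3] | ==
  [12] u=6 | in [-5,4] | out [-3,1] | ==

Converged values:
  [0] [-5,2]
  [1] [-2,5]
  [2] [-5,3]
  [3] [-3,4]
  [4] [-5,3]
  [5] [-5,2]
  [6] [-3,1]
  [7] [-5,4]

[-5,3]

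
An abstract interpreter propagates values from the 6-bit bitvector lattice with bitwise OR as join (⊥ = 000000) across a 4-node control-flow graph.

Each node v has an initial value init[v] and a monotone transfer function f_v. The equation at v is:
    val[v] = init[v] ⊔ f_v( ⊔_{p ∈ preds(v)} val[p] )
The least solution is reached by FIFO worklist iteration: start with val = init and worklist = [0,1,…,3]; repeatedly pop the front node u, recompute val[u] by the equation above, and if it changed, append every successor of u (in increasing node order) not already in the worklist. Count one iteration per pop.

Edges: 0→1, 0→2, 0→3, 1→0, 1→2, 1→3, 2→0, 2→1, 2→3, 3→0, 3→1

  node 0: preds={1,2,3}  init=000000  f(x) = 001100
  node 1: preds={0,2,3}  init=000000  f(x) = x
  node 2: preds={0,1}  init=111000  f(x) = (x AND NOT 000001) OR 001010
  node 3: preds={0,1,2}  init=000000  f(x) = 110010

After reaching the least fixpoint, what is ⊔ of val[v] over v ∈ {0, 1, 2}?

111110

Worklist (9 pops):
  #1 pop 0: in=111000 → 001100 (was 000000); enqueue []
  #2 pop 1: in=111100 → 111100 (was 000000); enqueue [0]
  #3 pop 2: in=111100 → 111110 (was 111000); enqueue [1]
  #4 pop 3: in=111110 → 110010 (was 000000); enqueue []
  #5 pop 0: in=111110 → 001100 (no change)
  #6 pop 1: in=111110 → 111110 (was 111100); enqueue [0,2,3]
  #7 pop 0: in=111110 → 001100 (no change)
  #8 pop 2: in=111110 → 111110 (no change)
  #9 pop 3: in=111110 → 110010 (no change)

Fixpoint:
  val[0] = 001100
  val[1] = 111110
  val[2] = 111110
  val[3] = 110010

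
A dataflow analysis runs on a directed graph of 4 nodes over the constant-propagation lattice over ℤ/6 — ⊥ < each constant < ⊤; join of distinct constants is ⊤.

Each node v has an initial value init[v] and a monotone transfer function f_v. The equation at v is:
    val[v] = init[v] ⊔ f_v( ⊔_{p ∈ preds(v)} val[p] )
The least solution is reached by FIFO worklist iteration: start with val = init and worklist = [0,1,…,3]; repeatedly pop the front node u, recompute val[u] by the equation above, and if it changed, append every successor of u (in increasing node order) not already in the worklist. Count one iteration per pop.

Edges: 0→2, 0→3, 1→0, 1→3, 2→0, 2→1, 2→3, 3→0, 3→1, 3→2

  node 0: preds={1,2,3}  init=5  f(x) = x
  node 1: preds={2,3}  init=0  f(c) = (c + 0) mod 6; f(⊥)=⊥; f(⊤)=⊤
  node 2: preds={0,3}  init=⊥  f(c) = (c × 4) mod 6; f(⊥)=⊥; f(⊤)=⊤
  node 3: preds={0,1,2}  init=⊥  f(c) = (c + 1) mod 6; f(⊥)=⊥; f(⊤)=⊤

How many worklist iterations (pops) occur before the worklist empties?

9

Iteration log — 9 steps:
  step 1. node 0  ⊔preds=0  new=⊤  old=5  +wl: 
  step 2. node 1  ⊔preds=⊥  new=0  stable
  step 3. node 2  ⊔preds=⊤  new=⊤  old=⊥  +wl: 0,1
  step 4. node 3  ⊔preds=⊤  new=⊤  old=⊥  +wl: 2
  step 5. node 0  ⊔preds=⊤  new=⊤  stable
  step 6. node 1  ⊔preds=⊤  new=⊤  old=0  +wl: 0,3
  step 7. node 2  ⊔preds=⊤  new=⊤  stable
  step 8. node 0  ⊔preds=⊤  new=⊤  stable
  step 9. node 3  ⊔preds=⊤  new=⊤  stable

Least fixpoint reached:
  node 0: ⊤
  node 1: ⊤
  node 2: ⊤
  node 3: ⊤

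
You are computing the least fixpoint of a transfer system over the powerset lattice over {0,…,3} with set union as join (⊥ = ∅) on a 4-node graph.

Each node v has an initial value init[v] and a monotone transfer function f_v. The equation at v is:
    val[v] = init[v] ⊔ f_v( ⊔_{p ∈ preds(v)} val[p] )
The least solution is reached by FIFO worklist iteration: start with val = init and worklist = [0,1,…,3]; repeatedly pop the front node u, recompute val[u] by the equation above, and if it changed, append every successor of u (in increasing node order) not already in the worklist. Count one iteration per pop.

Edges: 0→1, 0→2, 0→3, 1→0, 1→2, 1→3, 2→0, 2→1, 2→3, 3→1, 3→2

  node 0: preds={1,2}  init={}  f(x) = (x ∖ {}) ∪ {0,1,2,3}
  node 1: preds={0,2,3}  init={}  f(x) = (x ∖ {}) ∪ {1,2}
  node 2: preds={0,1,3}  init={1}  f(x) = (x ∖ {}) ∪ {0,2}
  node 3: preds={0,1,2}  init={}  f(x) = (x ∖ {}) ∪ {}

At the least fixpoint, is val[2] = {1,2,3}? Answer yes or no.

no

Trace (7 dequeues):
  [1] u=0 | in {1} | out {0,1,2,3} | prev {} | push {}
  [2] u=1 | in {0,1,2,3} | out {0,1,2,3} | prev {} | push {0}
  [3] u=2 | in {0,1,2,3} | out {0,1,2,3} | prev {1} | push {1}
  [4] u=3 | in {0,1,2,3} | out {0,1,2,3} | prev {} | push {2}
  [5] u=0 | in {0,1,2,3} | out {0,1,2,3} | ==
  [6] u=1 | in {0,1,2,3} | out {0,1,2,3} | ==
  [7] u=2 | in {0,1,2,3} | out {0,1,2,3} | ==

Converged values:
  [0] {0,1,2,3}
  [1] {0,1,2,3}
  [2] {0,1,2,3}
  [3] {0,1,2,3}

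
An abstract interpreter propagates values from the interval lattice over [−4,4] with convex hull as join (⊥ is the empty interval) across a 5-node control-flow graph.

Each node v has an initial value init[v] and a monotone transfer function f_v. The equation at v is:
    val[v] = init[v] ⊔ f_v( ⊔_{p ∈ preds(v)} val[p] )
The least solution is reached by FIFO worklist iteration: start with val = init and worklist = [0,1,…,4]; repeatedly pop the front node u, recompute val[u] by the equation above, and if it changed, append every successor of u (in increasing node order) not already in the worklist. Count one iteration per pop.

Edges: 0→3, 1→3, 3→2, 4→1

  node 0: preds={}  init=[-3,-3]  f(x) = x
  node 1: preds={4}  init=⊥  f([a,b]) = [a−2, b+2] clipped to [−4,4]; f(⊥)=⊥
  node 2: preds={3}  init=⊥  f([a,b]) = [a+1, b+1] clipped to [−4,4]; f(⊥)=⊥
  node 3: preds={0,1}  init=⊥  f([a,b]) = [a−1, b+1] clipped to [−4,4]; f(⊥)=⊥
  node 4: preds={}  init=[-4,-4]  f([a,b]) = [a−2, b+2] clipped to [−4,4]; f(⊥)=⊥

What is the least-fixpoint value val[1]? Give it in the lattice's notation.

[-4,-2]

Trace (6 dequeues):
  [1] u=0 | in ⊥ | out [-3,-3] | ==
  [2] u=1 | in [-4,-4] | out [-4,-2] | prev ⊥ | push {}
  [3] u=2 | in ⊥ | out ⊥ | ==
  [4] u=3 | in [-4,-2] | out [-4,-1] | prev ⊥ | push {2}
  [5] u=4 | in ⊥ | out [-4,-4] | ==
  [6] u=2 | in [-4,-1] | out [-3,0] | prev ⊥ | push {}

Converged values:
  [0] [-3,-3]
  [1] [-4,-2]
  [2] [-3,0]
  [3] [-4,-1]
  [4] [-4,-4]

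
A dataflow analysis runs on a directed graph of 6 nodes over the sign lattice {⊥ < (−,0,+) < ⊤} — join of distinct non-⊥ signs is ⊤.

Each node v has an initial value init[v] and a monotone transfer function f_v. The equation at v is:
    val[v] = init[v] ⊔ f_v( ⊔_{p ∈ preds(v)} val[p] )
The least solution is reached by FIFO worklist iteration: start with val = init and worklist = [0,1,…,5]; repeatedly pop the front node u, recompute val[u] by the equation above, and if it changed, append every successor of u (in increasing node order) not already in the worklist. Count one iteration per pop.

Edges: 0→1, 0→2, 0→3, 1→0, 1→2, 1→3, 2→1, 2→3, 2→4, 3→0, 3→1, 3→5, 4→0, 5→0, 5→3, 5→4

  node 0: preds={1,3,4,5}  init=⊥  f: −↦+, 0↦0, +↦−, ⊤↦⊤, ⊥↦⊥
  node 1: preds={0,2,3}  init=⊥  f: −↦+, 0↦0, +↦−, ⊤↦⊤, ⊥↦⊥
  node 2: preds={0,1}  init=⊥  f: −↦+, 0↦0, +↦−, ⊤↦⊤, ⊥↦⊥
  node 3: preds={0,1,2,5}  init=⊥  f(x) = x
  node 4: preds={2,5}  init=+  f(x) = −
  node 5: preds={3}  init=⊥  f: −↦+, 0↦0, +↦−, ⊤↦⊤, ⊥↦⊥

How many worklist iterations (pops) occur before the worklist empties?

Trace (12 dequeues):
  [1] u=0 | in + | out − | prev ⊥ | push {}
  [2] u=1 | in − | out + | prev ⊥ | push {0}
  [3] u=2 | in ⊤ | out ⊤ | prev ⊥ | push {1}
  [4] u=3 | in ⊤ | out ⊤ | prev ⊥ | push {}
  [5] u=4 | in ⊤ | out ⊤ | prev + | push {}
  [6] u=5 | in ⊤ | out ⊤ | prev ⊥ | push {3,4}
  [7] u=0 | in ⊤ | out ⊤ | prev − | push {2}
  [8] u=1 | in ⊤ | out ⊤ | prev + | push {0}
  [9] u=3 | in ⊤ | out ⊤ | ==
  [10] u=4 | in ⊤ | out ⊤ | ==
  [11] u=2 | in ⊤ | out ⊤ | ==
  [12] u=0 | in ⊤ | out ⊤ | ==

Converged values:
  [0] ⊤
  [1] ⊤
  [2] ⊤
  [3] ⊤
  [4] ⊤
  [5] ⊤

12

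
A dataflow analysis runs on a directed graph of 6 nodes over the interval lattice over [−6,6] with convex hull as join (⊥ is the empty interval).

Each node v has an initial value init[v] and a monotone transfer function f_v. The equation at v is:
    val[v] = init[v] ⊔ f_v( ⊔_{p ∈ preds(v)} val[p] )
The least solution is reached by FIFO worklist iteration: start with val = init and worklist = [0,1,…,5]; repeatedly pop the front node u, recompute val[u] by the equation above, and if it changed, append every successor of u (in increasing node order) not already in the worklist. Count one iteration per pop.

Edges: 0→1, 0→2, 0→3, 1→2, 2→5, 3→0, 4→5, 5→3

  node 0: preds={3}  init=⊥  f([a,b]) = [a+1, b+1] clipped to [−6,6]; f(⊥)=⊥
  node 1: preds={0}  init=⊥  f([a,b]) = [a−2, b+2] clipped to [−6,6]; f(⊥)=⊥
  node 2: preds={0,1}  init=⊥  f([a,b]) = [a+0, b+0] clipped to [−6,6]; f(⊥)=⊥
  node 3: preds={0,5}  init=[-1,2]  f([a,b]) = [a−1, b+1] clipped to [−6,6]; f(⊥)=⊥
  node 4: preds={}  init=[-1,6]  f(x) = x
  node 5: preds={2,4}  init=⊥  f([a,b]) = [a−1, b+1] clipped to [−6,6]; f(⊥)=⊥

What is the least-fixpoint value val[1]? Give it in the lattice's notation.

[-6,6]

Iteration log — 22 steps:
  step 1. node 0  ⊔preds=[-1,2]  new=[0,3]  old=⊥  +wl: 
  step 2. node 1  ⊔preds=[0,3]  new=[-2,5]  old=⊥  +wl: 
  step 3. node 2  ⊔preds=[-2,5]  new=[-2,5]  old=⊥  +wl: 
  step 4. node 3  ⊔preds=[0,3]  new=[-1,4]  old=[-1,2]  +wl: 0
  step 5. node 4  ⊔preds=⊥  new=[-1,6]  stable
  step 6. node 5  ⊔preds=[-2,6]  new=[-3,6]  old=⊥  +wl: 3
  step 7. node 0  ⊔preds=[-1,4]  new=[0,5]  old=[0,3]  +wl: 1,2
  step 8. node 3  ⊔preds=[-3,6]  new=[-4,6]  old=[-1,4]  +wl: 0
  step 9. node 1  ⊔preds=[0,5]  new=[-2,6]  old=[-2,5]  +wl: 
  step 10. node 2  ⊔preds=[-2,6]  new=[-2,6]  old=[-2,5]  +wl: 5
  step 11. node 0  ⊔preds=[-4,6]  new=[-3,6]  old=[0,5]  +wl: 1,2,3
  step 12. node 5  ⊔preds=[-2,6]  new=[-3,6]  stable
  step 13. node 1  ⊔preds=[-3,6]  new=[-5,6]  old=[-2,6]  +wl: 
  step 14. node 2  ⊔preds=[-5,6]  new=[-5,6]  old=[-2,6]  +wl: 5
  step 15. node 3  ⊔preds=[-3,6]  new=[-4,6]  stable
  step 16. node 5  ⊔preds=[-5,6]  new=[-6,6]  old=[-3,6]  +wl: 3
  step 17. node 3  ⊔preds=[-6,6]  new=[-6,6]  old=[-4,6]  +wl: 0
  step 18. node 0  ⊔preds=[-6,6]  new=[-5,6]  old=[-3,6]  +wl: 1,2,3
  step 19. node 1  ⊔preds=[-5,6]  new=[-6,6]  old=[-5,6]  +wl: 
  step 20. node 2  ⊔preds=[-6,6]  new=[-6,6]  old=[-5,6]  +wl: 5
  step 21. node 3  ⊔preds=[-6,6]  new=[-6,6]  stable
  step 22. node 5  ⊔preds=[-6,6]  new=[-6,6]  stable

Least fixpoint reached:
  node 0: [-5,6]
  node 1: [-6,6]
  node 2: [-6,6]
  node 3: [-6,6]
  node 4: [-1,6]
  node 5: [-6,6]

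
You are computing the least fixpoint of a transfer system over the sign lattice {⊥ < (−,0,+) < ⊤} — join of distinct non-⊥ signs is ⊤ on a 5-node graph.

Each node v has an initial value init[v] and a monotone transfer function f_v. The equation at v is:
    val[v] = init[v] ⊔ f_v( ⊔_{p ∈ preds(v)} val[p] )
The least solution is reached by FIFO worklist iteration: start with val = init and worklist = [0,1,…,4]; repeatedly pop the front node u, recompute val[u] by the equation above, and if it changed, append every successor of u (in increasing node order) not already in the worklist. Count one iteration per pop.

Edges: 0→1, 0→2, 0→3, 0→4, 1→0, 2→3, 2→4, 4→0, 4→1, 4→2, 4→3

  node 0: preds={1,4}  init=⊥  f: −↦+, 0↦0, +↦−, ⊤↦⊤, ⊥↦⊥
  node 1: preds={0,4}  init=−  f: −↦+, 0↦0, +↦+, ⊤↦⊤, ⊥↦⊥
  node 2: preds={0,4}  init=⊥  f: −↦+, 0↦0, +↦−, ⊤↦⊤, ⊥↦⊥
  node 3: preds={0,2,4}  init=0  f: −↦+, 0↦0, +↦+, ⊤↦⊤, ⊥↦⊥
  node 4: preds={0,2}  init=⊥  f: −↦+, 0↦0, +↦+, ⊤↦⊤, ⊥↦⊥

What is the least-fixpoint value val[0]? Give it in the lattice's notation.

Iteration log — 10 steps:
  step 1. node 0  ⊔preds=−  new=+  old=⊥  +wl: 
  step 2. node 1  ⊔preds=+  new=⊤  old=−  +wl: 0
  step 3. node 2  ⊔preds=+  new=−  old=⊥  +wl: 
  step 4. node 3  ⊔preds=⊤  new=⊤  old=0  +wl: 
  step 5. node 4  ⊔preds=⊤  new=⊤  old=⊥  +wl: 1,2,3
  step 6. node 0  ⊔preds=⊤  new=⊤  old=+  +wl: 4
  step 7. node 1  ⊔preds=⊤  new=⊤  stable
  step 8. node 2  ⊔preds=⊤  new=⊤  old=−  +wl: 
  step 9. node 3  ⊔preds=⊤  new=⊤  stable
  step 10. node 4  ⊔preds=⊤  new=⊤  stable

Least fixpoint reached:
  node 0: ⊤
  node 1: ⊤
  node 2: ⊤
  node 3: ⊤
  node 4: ⊤

⊤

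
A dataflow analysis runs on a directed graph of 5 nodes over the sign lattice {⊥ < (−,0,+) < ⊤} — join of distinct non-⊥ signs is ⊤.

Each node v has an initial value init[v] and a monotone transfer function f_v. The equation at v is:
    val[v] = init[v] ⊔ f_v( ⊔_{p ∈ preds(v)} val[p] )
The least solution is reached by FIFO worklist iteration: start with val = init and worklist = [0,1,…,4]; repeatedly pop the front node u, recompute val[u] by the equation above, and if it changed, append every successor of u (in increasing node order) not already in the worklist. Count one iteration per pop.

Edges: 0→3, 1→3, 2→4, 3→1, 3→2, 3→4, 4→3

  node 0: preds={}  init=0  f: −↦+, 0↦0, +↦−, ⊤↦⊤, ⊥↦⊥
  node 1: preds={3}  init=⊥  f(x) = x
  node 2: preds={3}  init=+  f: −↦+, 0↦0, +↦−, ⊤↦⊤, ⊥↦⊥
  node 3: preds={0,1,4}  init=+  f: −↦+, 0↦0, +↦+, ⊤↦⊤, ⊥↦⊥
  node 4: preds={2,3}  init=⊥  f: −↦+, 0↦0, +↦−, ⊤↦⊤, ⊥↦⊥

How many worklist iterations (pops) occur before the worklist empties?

Worklist (8 pops):
  #1 pop 0: in=⊥ → 0 (no change)
  #2 pop 1: in=+ → + (was ⊥); enqueue []
  #3 pop 2: in=+ → ⊤ (was +); enqueue []
  #4 pop 3: in=⊤ → ⊤ (was +); enqueue [1,2]
  #5 pop 4: in=⊤ → ⊤ (was ⊥); enqueue [3]
  #6 pop 1: in=⊤ → ⊤ (was +); enqueue []
  #7 pop 2: in=⊤ → ⊤ (no change)
  #8 pop 3: in=⊤ → ⊤ (no change)

Fixpoint:
  val[0] = 0
  val[1] = ⊤
  val[2] = ⊤
  val[3] = ⊤
  val[4] = ⊤

8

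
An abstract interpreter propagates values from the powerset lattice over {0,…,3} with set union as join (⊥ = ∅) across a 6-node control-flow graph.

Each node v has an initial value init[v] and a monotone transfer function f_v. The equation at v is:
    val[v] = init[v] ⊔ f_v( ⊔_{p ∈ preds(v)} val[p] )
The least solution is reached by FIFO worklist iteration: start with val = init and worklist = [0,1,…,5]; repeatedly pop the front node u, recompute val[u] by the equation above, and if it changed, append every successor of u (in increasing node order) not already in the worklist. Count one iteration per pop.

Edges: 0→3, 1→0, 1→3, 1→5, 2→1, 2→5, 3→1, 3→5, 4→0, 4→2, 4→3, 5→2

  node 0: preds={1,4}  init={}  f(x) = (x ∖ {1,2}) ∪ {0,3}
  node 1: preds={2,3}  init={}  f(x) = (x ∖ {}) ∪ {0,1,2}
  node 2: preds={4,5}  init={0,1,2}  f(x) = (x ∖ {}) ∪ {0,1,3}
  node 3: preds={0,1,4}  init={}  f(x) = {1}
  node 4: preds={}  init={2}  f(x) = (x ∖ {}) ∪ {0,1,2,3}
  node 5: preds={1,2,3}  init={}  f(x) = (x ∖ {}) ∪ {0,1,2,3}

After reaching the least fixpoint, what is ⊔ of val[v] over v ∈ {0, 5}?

Worklist (12 pops):
  #1 pop 0: in={2} → {0,3} (was {}); enqueue []
  #2 pop 1: in={0,1,2} → {0,1,2} (was {}); enqueue [0]
  #3 pop 2: in={2} → {0,1,2,3} (was {0,1,2}); enqueue [1]
  #4 pop 3: in={0,1,2,3} → {1} (was {}); enqueue []
  #5 pop 4: in={} → {0,1,2,3} (was {2}); enqueue [2,3]
  #6 pop 5: in={0,1,2,3} → {0,1,2,3} (was {}); enqueue []
  #7 pop 0: in={0,1,2,3} → {0,3} (no change)
  #8 pop 1: in={0,1,2,3} → {0,1,2,3} (was {0,1,2}); enqueue [0,5]
  #9 pop 2: in={0,1,2,3} → {0,1,2,3} (no change)
  #10 pop 3: in={0,1,2,3} → {1} (no change)
  #11 pop 0: in={0,1,2,3} → {0,3} (no change)
  #12 pop 5: in={0,1,2,3} → {0,1,2,3} (no change)

Fixpoint:
  val[0] = {0,3}
  val[1] = {0,1,2,3}
  val[2] = {0,1,2,3}
  val[3] = {1}
  val[4] = {0,1,2,3}
  val[5] = {0,1,2,3}

{0,1,2,3}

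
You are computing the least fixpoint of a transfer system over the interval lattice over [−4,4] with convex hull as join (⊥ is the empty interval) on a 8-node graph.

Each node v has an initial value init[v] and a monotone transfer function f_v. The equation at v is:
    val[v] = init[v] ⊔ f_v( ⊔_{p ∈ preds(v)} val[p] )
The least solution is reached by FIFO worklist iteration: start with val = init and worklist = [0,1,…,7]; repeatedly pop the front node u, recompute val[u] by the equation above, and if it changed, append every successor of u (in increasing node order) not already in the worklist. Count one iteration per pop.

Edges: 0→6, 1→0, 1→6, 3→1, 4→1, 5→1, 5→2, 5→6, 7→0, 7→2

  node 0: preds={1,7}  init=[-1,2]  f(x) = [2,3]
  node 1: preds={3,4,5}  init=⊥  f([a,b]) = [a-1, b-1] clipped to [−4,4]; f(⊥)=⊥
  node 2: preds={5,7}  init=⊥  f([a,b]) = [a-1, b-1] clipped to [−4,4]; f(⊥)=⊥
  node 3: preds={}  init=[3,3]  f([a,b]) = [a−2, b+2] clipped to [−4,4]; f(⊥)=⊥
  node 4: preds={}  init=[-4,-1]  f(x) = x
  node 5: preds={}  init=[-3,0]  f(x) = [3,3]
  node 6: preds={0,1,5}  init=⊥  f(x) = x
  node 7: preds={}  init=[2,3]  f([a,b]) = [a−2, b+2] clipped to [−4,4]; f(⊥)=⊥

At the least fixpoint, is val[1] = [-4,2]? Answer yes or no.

Iteration log — 11 steps:
  step 1. node 0  ⊔preds=[2,3]  new=[-1,3]  old=[-1,2]  +wl: 
  step 2. node 1  ⊔preds=[-4,3]  new=[-4,2]  old=⊥  +wl: 0
  step 3. node 2  ⊔preds=[-3,3]  new=[-4,2]  old=⊥  +wl: 
  step 4. node 3  ⊔preds=⊥  new=[3,3]  stable
  step 5. node 4  ⊔preds=⊥  new=[-4,-1]  stable
  step 6. node 5  ⊔preds=⊥  new=[-3,3]  old=[-3,0]  +wl: 1,2
  step 7. node 6  ⊔preds=[-4,3]  new=[-4,3]  old=⊥  +wl: 
  step 8. node 7  ⊔preds=⊥  new=[2,3]  stable
  step 9. node 0  ⊔preds=[-4,3]  new=[-1,3]  stable
  step 10. node 1  ⊔preds=[-4,3]  new=[-4,2]  stable
  step 11. node 2  ⊔preds=[-3,3]  new=[-4,2]  stable

Least fixpoint reached:
  node 0: [-1,3]
  node 1: [-4,2]
  node 2: [-4,2]
  node 3: [3,3]
  node 4: [-4,-1]
  node 5: [-3,3]
  node 6: [-4,3]
  node 7: [2,3]

yes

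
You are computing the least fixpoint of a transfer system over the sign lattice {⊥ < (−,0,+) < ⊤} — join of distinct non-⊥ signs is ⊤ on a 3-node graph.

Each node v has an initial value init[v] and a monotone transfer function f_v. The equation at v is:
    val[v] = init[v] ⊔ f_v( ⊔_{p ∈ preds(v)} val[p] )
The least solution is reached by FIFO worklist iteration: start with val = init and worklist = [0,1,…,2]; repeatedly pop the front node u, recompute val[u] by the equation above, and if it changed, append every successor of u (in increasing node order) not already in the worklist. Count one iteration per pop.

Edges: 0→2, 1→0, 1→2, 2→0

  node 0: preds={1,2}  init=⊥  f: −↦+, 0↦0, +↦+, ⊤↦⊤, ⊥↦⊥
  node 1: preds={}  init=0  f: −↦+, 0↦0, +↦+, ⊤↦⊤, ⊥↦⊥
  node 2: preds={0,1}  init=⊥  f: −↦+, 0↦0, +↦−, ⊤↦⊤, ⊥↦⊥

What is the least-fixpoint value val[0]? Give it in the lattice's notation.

0

Trace (4 dequeues):
  [1] u=0 | in 0 | out 0 | prev ⊥ | push {}
  [2] u=1 | in ⊥ | out 0 | ==
  [3] u=2 | in 0 | out 0 | prev ⊥ | push {0}
  [4] u=0 | in 0 | out 0 | ==

Converged values:
  [0] 0
  [1] 0
  [2] 0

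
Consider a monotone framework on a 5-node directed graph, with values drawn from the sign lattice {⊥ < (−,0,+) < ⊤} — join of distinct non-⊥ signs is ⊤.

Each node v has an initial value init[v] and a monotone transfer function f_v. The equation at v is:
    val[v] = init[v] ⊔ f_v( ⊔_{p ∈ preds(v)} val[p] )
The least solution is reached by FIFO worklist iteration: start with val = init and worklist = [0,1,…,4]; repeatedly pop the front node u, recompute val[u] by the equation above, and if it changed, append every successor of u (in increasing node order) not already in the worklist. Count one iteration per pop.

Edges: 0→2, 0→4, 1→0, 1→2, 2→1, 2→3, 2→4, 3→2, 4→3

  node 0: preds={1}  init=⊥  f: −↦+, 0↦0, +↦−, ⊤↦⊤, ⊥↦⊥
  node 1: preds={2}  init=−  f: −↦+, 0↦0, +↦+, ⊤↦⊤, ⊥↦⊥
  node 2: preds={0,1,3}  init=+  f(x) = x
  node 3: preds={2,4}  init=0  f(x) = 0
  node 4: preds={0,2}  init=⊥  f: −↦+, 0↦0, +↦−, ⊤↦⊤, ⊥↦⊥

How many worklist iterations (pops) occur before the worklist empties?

10

Worklist (10 pops):
  #1 pop 0: in=− → + (was ⊥); enqueue []
  #2 pop 1: in=+ → ⊤ (was −); enqueue [0]
  #3 pop 2: in=⊤ → ⊤ (was +); enqueue [1]
  #4 pop 3: in=⊤ → 0 (no change)
  #5 pop 4: in=⊤ → ⊤ (was ⊥); enqueue [3]
  #6 pop 0: in=⊤ → ⊤ (was +); enqueue [2,4]
  #7 pop 1: in=⊤ → ⊤ (no change)
  #8 pop 3: in=⊤ → 0 (no change)
  #9 pop 2: in=⊤ → ⊤ (no change)
  #10 pop 4: in=⊤ → ⊤ (no change)

Fixpoint:
  val[0] = ⊤
  val[1] = ⊤
  val[2] = ⊤
  val[3] = 0
  val[4] = ⊤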